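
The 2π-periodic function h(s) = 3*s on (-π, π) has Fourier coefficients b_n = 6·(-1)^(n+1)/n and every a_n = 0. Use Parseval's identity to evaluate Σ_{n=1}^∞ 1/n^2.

pi**2/6

Parseval: Σ b_n^2 = (1/π) ∫_{-π}^{π} h(s)^2 ds = 6*pi**2.
Σ b_n^2 = Σ 36/n^2, so Σ 1/n^2 = (6*pi**2)/36 = pi**2/6.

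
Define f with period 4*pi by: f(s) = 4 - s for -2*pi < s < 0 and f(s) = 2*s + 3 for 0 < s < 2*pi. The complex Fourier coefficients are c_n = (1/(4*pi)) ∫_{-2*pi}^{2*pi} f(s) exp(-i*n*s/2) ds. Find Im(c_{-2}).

Since f is real-valued, Im(c_{-2}) = -(1/(4*pi)) ∫_{-2*pi}^{2*pi} f(s) sin(-s) ds = b_{2}/2.
Split the integral at the breakpoints.
Integrating by parts (boundary term plus one more integral), an antiderivative of (4 - s) sin(-s) is -s*cos(s) + sin(s) + 4*cos(s); evaluating from -2*pi to 0: ∫_{-2*pi}^{0} (4 - s) sin(-s) ds = (4) - (4 + 2*pi) = -2*pi.
Integrating by parts (boundary term plus one more integral), an antiderivative of (2*s + 3) sin(-s) is 2*s*cos(s) - 2*sin(s) + 3*cos(s); evaluating from 0 to 2*pi: ∫_{0}^{2*pi} (2*s + 3) sin(-s) ds = (3 + 4*pi) - (3) = 4*pi.
So ∫_{-2*pi}^{2*pi} f(s) sin(-s) ds = 2*pi.
Hence Im(c_{-2}) = (-1/(4*pi))·(2*pi) = -1/2.

-1/2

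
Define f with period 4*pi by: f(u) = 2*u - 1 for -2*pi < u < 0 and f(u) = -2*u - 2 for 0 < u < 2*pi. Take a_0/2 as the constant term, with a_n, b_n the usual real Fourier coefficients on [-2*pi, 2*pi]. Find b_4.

0

b_4 = (1/(2*pi)) ∫_{-2*pi}^{2*pi} f(u) sin(2*u) du.
Split the integral at the breakpoints.
Integrating by parts (boundary term plus one more integral), an antiderivative of (2*u - 1) sin(2*u) is -u*cos(2*u) + sin(2*u)/2 + cos(2*u)/2; evaluating from -2*pi to 0: ∫_{-2*pi}^{0} (2*u - 1) sin(2*u) du = (1/2) - (1/2 + 2*pi) = -2*pi.
Integrating by parts (boundary term plus one more integral), an antiderivative of (-2*u - 2) sin(2*u) is u*cos(2*u) - sin(2*u)/2 + cos(2*u); evaluating from 0 to 2*pi: ∫_{0}^{2*pi} (-2*u - 2) sin(2*u) du = (1 + 2*pi) - (1) = 2*pi.
Summing the pieces and multiplying by (1/(2*pi)) gives b_4 = 0.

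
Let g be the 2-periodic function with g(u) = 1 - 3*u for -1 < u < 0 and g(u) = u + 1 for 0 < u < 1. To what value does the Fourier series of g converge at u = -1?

At u = -1 the one-sided limits are g(-1^-) = 2 and g(-1^+) = 4.
By Dirichlet's theorem the series converges to their average, [(2) + (4)]/2 = 3.

3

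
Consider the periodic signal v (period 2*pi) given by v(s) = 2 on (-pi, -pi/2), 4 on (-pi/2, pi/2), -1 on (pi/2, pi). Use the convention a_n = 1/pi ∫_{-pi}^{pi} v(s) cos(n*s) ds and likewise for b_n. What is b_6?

1/pi

b_6 = 1/pi ∫_{-pi}^{pi} v(s) sin(6*s) ds.
Split the integral at the breakpoints.
Directly, an antiderivative of (2) sin(6*s) is -cos(6*s)/3; evaluating from -pi to -pi/2: ∫_{-pi}^{-pi/2} (2) sin(6*s) ds = (1/3) - (-1/3) = 2/3.
Directly, an antiderivative of (4) sin(6*s) is -2*cos(6*s)/3; evaluating from -pi/2 to pi/2: ∫_{-pi/2}^{pi/2} (4) sin(6*s) ds = (2/3) - (2/3) = 0.
Directly, an antiderivative of (-1) sin(6*s) is cos(6*s)/6; evaluating from pi/2 to pi: ∫_{pi/2}^{pi} (-1) sin(6*s) ds = (1/6) - (-1/6) = 1/3.
Summing the pieces and multiplying by (1/pi) gives b_6 = 1/pi.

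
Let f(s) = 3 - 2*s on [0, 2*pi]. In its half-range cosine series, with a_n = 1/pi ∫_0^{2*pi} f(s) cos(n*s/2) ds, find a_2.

a_2 = 1/pi ∫_0^{2*pi} (3 - 2*s) cos(s) ds.
Integrating by parts (boundary term plus one more integral), an antiderivative of (3 - 2*s) cos(s) is -2*s*sin(s) + 3*sin(s) - 2*cos(s); evaluating from 0 to 2*pi: ∫_{0}^{2*pi} (3 - 2*s) cos(s) ds = (-2) - (-2) = 0.
Hence a_2 = (1/pi)·(0) = 0.

0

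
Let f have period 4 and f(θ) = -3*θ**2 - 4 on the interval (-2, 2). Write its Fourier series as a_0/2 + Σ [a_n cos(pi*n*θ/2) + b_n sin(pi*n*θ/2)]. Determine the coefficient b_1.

0

b_1 = 1/2 ∫_{-2}^{2} f(θ) sin(pi*θ/2) dθ.
f is even and sin(pi*θ/2) is odd, so the integrand is odd over a symmetric interval and the integral vanishes.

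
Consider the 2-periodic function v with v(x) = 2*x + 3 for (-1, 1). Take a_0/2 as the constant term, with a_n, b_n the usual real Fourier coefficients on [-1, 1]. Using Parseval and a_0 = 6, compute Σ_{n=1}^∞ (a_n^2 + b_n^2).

8/3

Parseval: a_0^2/2 + Σ_{n≥1} (a_n^2+b_n^2) = ∫_{-1}^{1} v(x)^2 dx = 62/3.
Subtract a_0^2/2 = 18: Σ (a_n^2+b_n^2) = 8/3.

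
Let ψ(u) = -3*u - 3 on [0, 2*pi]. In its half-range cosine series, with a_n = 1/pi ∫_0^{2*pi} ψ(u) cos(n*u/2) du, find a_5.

a_5 = 1/pi ∫_0^{2*pi} (-3*u - 3) cos(5*u/2) du.
Integrating by parts (boundary term plus one more integral), an antiderivative of (-3*u - 3) cos(5*u/2) is -6*u*sin(5*u/2)/5 - 6*sin(5*u/2)/5 - 12*cos(5*u/2)/25; evaluating from 0 to 2*pi: ∫_{0}^{2*pi} (-3*u - 3) cos(5*u/2) du = (12/25) - (-12/25) = 24/25.
Hence a_5 = (1/pi)·(24/25) = 24/(25*pi).

24/(25*pi)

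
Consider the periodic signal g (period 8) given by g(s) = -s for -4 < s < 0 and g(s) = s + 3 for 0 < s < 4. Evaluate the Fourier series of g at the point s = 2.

5

g is continuous at s = 2 with value 5, so the series converges to 5 there.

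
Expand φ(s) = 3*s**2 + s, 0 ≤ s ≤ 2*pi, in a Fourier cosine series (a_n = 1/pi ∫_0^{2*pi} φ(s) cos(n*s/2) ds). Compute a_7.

a_7 = 1/pi ∫_0^{2*pi} (3*s**2 + s) cos(7*s/2) ds.
Integrating by parts twice (tabular method), an antiderivative of (3*s**2 + s) cos(7*s/2) is 6*s**2*sin(7*s/2)/7 + 2*s*sin(7*s/2)/7 + 24*s*cos(7*s/2)/49 - 48*sin(7*s/2)/343 + 4*cos(7*s/2)/49; evaluating from 0 to 2*pi: ∫_{0}^{2*pi} (3*s**2 + s) cos(7*s/2) ds = (-48*pi/49 - 4/49) - (4/49) = -48*pi/49 - 8/49.
Hence a_7 = (1/pi)·(-48*pi/49 - 8/49) = 8*(-6*pi - 1)/(49*pi).

8*(-6*pi - 1)/(49*pi)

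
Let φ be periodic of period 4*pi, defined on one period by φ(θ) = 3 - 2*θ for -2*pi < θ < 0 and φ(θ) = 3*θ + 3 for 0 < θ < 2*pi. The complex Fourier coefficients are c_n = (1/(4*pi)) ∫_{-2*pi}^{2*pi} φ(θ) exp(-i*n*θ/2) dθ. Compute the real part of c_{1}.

Since φ is real-valued, Re(c_{1}) = (1/(4*pi)) ∫_{-2*pi}^{2*pi} φ(θ) cos(θ/2) dθ = a_{1}/2.
Split the integral at the breakpoints.
Integrating by parts (boundary term plus one more integral), an antiderivative of (3 - 2*θ) cos(θ/2) is -4*θ*sin(θ/2) + 6*sin(θ/2) - 8*cos(θ/2); evaluating from -2*pi to 0: ∫_{-2*pi}^{0} (3 - 2*θ) cos(θ/2) dθ = (-8) - (8) = -16.
Integrating by parts (boundary term plus one more integral), an antiderivative of (3*θ + 3) cos(θ/2) is 6*θ*sin(θ/2) + 6*sin(θ/2) + 12*cos(θ/2); evaluating from 0 to 2*pi: ∫_{0}^{2*pi} (3*θ + 3) cos(θ/2) dθ = (-12) - (12) = -24.
So ∫_{-2*pi}^{2*pi} φ(θ) cos(θ/2) dθ = -40.
Hence Re(c_{1}) = (1/(4*pi))·(-40) = -10/pi.

-10/pi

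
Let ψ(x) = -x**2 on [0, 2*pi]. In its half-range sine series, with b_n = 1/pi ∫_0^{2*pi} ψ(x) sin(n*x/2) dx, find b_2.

4*pi

b_2 = 1/pi ∫_0^{2*pi} (-x**2) sin(x) dx.
Integrating by parts twice (tabular method), an antiderivative of (-x**2) sin(x) is x**2*cos(x) - 2*x*sin(x) - 2*cos(x); evaluating from 0 to 2*pi: ∫_{0}^{2*pi} (-x**2) sin(x) dx = (-2 + 4*pi**2) - (-2) = 4*pi**2.
Hence b_2 = (1/pi)·(4*pi**2) = 4*pi.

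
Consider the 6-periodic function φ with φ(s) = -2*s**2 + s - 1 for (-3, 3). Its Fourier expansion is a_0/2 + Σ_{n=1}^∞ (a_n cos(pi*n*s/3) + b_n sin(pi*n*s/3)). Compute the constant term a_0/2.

a_0 = 1/3 ∫_{-3}^{3} φ(s) ds = 1/3 · (-42) = -14.
So the constant term a_0/2 = -7.

-7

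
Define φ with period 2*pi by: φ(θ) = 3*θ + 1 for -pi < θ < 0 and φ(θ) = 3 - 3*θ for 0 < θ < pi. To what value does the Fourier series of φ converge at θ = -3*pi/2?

θ = -3*pi/2 differs from θ = pi/2 by -1 full period(s), and the series is 2*pi-periodic.
φ is continuous at θ = pi/2 with value 3 - 3*pi/2, so the series converges to 3 - 3*pi/2 there.

3 - 3*pi/2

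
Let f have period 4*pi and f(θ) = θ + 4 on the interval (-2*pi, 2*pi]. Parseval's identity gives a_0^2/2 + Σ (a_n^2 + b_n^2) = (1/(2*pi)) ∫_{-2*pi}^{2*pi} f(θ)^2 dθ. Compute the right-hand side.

(1/(2*pi)) ∫_{-2*pi}^{2*pi} f(θ)^2 dθ = (1/(2*pi)) · (16*pi*(pi**2 + 12)/3) = 8*pi**2/3 + 32.

8*pi**2/3 + 32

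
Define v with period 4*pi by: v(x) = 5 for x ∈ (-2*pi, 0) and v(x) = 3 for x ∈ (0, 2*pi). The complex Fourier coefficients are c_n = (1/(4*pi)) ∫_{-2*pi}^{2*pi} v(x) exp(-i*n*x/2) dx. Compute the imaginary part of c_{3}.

Since v is real-valued, Im(c_{3}) = -(1/(4*pi)) ∫_{-2*pi}^{2*pi} v(x) sin(3*x/2) dx = -b_{3}/2.
Split the integral at the breakpoints.
Directly, an antiderivative of (5) sin(3*x/2) is -10*cos(3*x/2)/3; evaluating from -2*pi to 0: ∫_{-2*pi}^{0} (5) sin(3*x/2) dx = (-10/3) - (10/3) = -20/3.
Directly, an antiderivative of (3) sin(3*x/2) is -2*cos(3*x/2); evaluating from 0 to 2*pi: ∫_{0}^{2*pi} (3) sin(3*x/2) dx = (2) - (-2) = 4.
So ∫_{-2*pi}^{2*pi} v(x) sin(3*x/2) dx = -8/3.
Hence Im(c_{3}) = (-1/(4*pi))·(-8/3) = 2/(3*pi).

2/(3*pi)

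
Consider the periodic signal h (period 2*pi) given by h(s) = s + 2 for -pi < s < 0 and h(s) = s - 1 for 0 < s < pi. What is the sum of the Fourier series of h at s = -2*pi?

1/2

s = -2*pi differs from s = 0 by -1 full period(s), and the series is 2*pi-periodic.
At s = 0 the one-sided limits are h(0^-) = 2 and h(0^+) = -1.
By Dirichlet's theorem the series converges to their average, [(2) + (-1)]/2 = 1/2.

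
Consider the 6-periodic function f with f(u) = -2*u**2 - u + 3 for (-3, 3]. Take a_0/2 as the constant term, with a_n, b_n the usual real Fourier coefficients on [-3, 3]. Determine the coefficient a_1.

a_1 = 1/3 ∫_{-3}^{3} f(u) cos(pi*u/3) du.
Integrating by parts twice (tabular method), an antiderivative of (-2*u**2 - u + 3) cos(pi*u/3) is -6*u**2*sin(pi*u/3)/pi - 3*u*sin(pi*u/3)/pi - 36*u*cos(pi*u/3)/pi**2 + 9*sin(pi*u/3)/pi + 108*sin(pi*u/3)/pi**3 - 9*cos(pi*u/3)/pi**2; evaluating from -3 to 3: ∫_{-3}^{3} (-2*u**2 - u + 3) cos(pi*u/3) du = (117/pi**2) - (-99/pi**2) = 216/pi**2.
Hence a_1 = (1/3)·(216/pi**2) = 72/pi**2.

72/pi**2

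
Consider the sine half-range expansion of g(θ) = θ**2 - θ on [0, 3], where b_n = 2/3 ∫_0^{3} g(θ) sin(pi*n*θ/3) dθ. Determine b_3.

-8/(3*pi**3) + 4/pi

b_3 = 2/3 ∫_0^{3} (θ**2 - θ) sin(pi*θ) dθ.
Integrating by parts twice (tabular method), an antiderivative of (θ**2 - θ) sin(pi*θ) is -θ**2*cos(pi*θ)/pi + 2*θ*sin(pi*θ)/pi**2 + θ*cos(pi*θ)/pi - sin(pi*θ)/pi**2 + 2*cos(pi*θ)/pi**3; evaluating from 0 to 3: ∫_{0}^{3} (θ**2 - θ) sin(pi*θ) dθ = (-2/pi**3 + 6/pi) - (2/pi**3) = -4/pi**3 + 6/pi.
Hence b_3 = (2/3)·(-4/pi**3 + 6/pi) = -8/(3*pi**3) + 4/pi.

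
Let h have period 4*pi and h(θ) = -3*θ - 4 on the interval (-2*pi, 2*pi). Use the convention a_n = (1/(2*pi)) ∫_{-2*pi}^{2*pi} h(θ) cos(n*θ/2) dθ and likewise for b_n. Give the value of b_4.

3

b_4 = (1/(2*pi)) ∫_{-2*pi}^{2*pi} h(θ) sin(2*θ) dθ.
Integrating by parts (boundary term plus one more integral), an antiderivative of (-3*θ - 4) sin(2*θ) is 3*θ*cos(2*θ)/2 - 3*sin(2*θ)/4 + 2*cos(2*θ); evaluating from -2*pi to 2*pi: ∫_{-2*pi}^{2*pi} (-3*θ - 4) sin(2*θ) dθ = (2 + 3*pi) - (2 - 3*pi) = 6*pi.
Hence b_4 = (1/(2*pi))·(6*pi) = 3.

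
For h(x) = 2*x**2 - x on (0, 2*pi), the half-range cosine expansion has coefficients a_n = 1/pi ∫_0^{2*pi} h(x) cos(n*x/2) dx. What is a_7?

8*(1 - 4*pi)/(49*pi)

a_7 = 1/pi ∫_0^{2*pi} (2*x**2 - x) cos(7*x/2) dx.
Integrating by parts twice (tabular method), an antiderivative of (2*x**2 - x) cos(7*x/2) is 4*x**2*sin(7*x/2)/7 - 2*x*sin(7*x/2)/7 + 16*x*cos(7*x/2)/49 - 32*sin(7*x/2)/343 - 4*cos(7*x/2)/49; evaluating from 0 to 2*pi: ∫_{0}^{2*pi} (2*x**2 - x) cos(7*x/2) dx = (4/49 - 32*pi/49) - (-4/49) = 8/49 - 32*pi/49.
Hence a_7 = (1/pi)·(8/49 - 32*pi/49) = 8*(1 - 4*pi)/(49*pi).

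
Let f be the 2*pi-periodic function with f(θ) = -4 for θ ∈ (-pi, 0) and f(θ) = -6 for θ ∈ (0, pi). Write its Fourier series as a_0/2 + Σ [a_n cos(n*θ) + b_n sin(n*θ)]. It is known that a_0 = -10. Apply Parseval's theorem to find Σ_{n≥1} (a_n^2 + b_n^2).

Parseval: a_0^2/2 + Σ_{n≥1} (a_n^2+b_n^2) = 1/pi ∫_{-pi}^{pi} f(θ)^2 dθ = 52.
Subtract a_0^2/2 = 50: Σ (a_n^2+b_n^2) = 2.

2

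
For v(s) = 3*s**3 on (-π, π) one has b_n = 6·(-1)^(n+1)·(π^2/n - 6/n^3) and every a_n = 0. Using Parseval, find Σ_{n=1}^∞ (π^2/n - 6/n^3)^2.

Parseval: Σ b_n^2 = (1/π) ∫_{-π}^{π} v(s)^2 ds = 18*pi**6/7.
b_n^2 = 36·(π^2/n - 6/n^3)^2, so the sum equals (18*pi**6/7)/36 = pi**6/14.

pi**6/14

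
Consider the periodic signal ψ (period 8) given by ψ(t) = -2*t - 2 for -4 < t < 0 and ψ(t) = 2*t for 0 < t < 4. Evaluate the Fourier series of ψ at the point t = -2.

ψ is continuous at t = -2 with value 2, so the series converges to 2 there.

2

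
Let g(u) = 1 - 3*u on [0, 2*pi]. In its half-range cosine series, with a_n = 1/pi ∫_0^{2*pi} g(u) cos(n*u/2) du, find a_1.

24/pi

a_1 = 1/pi ∫_0^{2*pi} (1 - 3*u) cos(u/2) du.
Integrating by parts (boundary term plus one more integral), an antiderivative of (1 - 3*u) cos(u/2) is -6*u*sin(u/2) + 2*sin(u/2) - 12*cos(u/2); evaluating from 0 to 2*pi: ∫_{0}^{2*pi} (1 - 3*u) cos(u/2) du = (12) - (-12) = 24.
Hence a_1 = (1/pi)·(24) = 24/pi.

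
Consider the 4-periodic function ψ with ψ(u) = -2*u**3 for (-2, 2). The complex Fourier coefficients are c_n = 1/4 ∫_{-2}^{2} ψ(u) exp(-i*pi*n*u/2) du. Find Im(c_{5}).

16*(-6 + 25*pi**2)/(125*pi**3)

Since ψ is real-valued, Im(c_{5}) = -1/4 ∫_{-2}^{2} ψ(u) sin(5*pi*u/2) du = -b_{5}/2.
ψ is odd and sin(5*pi*u/2) is odd, so the integrand is even: ∫_{-2}^{2} ψ(u) sin(5*pi*u/2) du = 2∫_0^{2} ψ(u) sin(5*pi*u/2) du.
Integrating by parts three times (tabular method), an antiderivative of (-2*u**3) sin(5*pi*u/2) is 4*u**3*cos(5*pi*u/2)/(5*pi) - 24*u**2*sin(5*pi*u/2)/(25*pi**2) - 96*u*cos(5*pi*u/2)/(125*pi**3) + 192*sin(5*pi*u/2)/(625*pi**4); evaluating from 0 to 2: ∫_{0}^{2} (-2*u**3) sin(5*pi*u/2) du = (32*(6 - 25*pi**2)/(125*pi**3)) - (0) = 32*(6 - 25*pi**2)/(125*pi**3).
So ∫_{-2}^{2} ψ(u) sin(5*pi*u/2) du = 64*(6 - 25*pi**2)/(125*pi**3).
Hence Im(c_{5}) = (-1/4)·(64*(6 - 25*pi**2)/(125*pi**3)) = 16*(-6 + 25*pi**2)/(125*pi**3).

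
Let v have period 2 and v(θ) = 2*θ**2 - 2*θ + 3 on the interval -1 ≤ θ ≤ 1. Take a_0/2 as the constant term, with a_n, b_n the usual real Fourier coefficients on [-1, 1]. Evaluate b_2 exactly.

2/pi

b_2 = ∫_{-1}^{1} v(θ) sin(2*pi*θ) dθ.
Integrating by parts twice (tabular method), an antiderivative of (2*θ**2 - 2*θ + 3) sin(2*pi*θ) is -θ**2*cos(2*pi*θ)/pi + θ*sin(2*pi*θ)/pi**2 + θ*cos(2*pi*θ)/pi - sin(2*pi*θ)/(2*pi**2) - 3*cos(2*pi*θ)/(2*pi) + cos(2*pi*θ)/(2*pi**3); evaluating from -1 to 1: ∫_{-1}^{1} (2*θ**2 - 2*θ + 3) sin(2*pi*θ) dθ = ((1 - 3*pi**2)/(2*pi**3)) - ((1 - 7*pi**2)/(2*pi**3)) = 2/pi.
Hence b_2 = 2/pi.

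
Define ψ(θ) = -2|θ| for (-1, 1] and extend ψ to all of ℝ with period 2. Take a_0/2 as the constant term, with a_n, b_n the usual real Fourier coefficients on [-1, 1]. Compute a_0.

-2

a_0 = ∫_{-1}^{1} ψ(θ) dθ = -2.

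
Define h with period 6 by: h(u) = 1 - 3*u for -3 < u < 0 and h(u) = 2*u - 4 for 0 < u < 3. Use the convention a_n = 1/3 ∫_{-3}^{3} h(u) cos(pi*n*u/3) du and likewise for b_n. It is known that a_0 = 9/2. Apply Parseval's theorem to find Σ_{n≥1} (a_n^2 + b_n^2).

Parseval: a_0^2/2 + Σ_{n≥1} (a_n^2+b_n^2) = 1/3 ∫_{-3}^{3} h(u)^2 du = 41.
Subtract a_0^2/2 = 81/8: Σ (a_n^2+b_n^2) = 247/8.

247/8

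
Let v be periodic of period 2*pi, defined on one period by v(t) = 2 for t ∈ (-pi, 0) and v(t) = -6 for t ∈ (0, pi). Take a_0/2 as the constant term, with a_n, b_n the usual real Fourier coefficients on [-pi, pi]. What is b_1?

-16/pi

b_1 = 1/pi ∫_{-pi}^{pi} v(t) sin(t) dt.
Split the integral at the breakpoints.
Directly, an antiderivative of (2) sin(t) is -2*cos(t); evaluating from -pi to 0: ∫_{-pi}^{0} (2) sin(t) dt = (-2) - (2) = -4.
Directly, an antiderivative of (-6) sin(t) is 6*cos(t); evaluating from 0 to pi: ∫_{0}^{pi} (-6) sin(t) dt = (-6) - (6) = -12.
Summing the pieces and multiplying by (1/pi) gives b_1 = -16/pi.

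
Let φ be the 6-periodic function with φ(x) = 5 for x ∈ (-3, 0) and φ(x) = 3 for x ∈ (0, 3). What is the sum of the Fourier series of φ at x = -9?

x = -9 differs from x = -3 by -1 full period(s), and the series is 6-periodic.
At x = -3 the one-sided limits are φ(-3^-) = 3 and φ(-3^+) = 5.
By Dirichlet's theorem the series converges to their average, [(3) + (5)]/2 = 4.

4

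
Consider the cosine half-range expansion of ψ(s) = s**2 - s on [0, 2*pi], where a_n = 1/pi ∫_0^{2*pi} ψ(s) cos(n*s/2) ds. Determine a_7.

a_7 = 1/pi ∫_0^{2*pi} (s**2 - s) cos(7*s/2) ds.
Integrating by parts twice (tabular method), an antiderivative of (s**2 - s) cos(7*s/2) is 2*s**2*sin(7*s/2)/7 - 2*s*sin(7*s/2)/7 + 8*s*cos(7*s/2)/49 - 16*sin(7*s/2)/343 - 4*cos(7*s/2)/49; evaluating from 0 to 2*pi: ∫_{0}^{2*pi} (s**2 - s) cos(7*s/2) ds = (4/49 - 16*pi/49) - (-4/49) = 8/49 - 16*pi/49.
Hence a_7 = (1/pi)·(8/49 - 16*pi/49) = 8*(1 - 2*pi)/(49*pi).

8*(1 - 2*pi)/(49*pi)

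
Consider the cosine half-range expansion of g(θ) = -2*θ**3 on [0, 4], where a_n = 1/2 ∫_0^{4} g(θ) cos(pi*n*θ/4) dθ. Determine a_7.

a_7 = 1/2 ∫_0^{4} (-2*θ**3) cos(7*pi*θ/4) dθ.
Integrating by parts three times (tabular method), an antiderivative of (-2*θ**3) cos(7*pi*θ/4) is -8*θ**3*sin(7*pi*θ/4)/(7*pi) - 96*θ**2*cos(7*pi*θ/4)/(49*pi**2) + 768*θ*sin(7*pi*θ/4)/(343*pi**3) + 3072*cos(7*pi*θ/4)/(2401*pi**4); evaluating from 0 to 4: ∫_{0}^{4} (-2*θ**3) cos(7*pi*θ/4) dθ = (1536*(-2 + 49*pi**2)/(2401*pi**4)) - (3072/(2401*pi**4)) = 1536*(-4 + 49*pi**2)/(2401*pi**4).
Hence a_7 = (1/2)·(1536*(-4 + 49*pi**2)/(2401*pi**4)) = 768*(-4 + 49*pi**2)/(2401*pi**4).

768*(-4 + 49*pi**2)/(2401*pi**4)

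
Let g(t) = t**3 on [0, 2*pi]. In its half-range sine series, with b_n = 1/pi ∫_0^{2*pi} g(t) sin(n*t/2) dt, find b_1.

b_1 = 1/pi ∫_0^{2*pi} (t**3) sin(t/2) dt.
Integrating by parts three times (tabular method), an antiderivative of (t**3) sin(t/2) is -2*t**3*cos(t/2) + 12*t**2*sin(t/2) + 48*t*cos(t/2) - 96*sin(t/2); evaluating from 0 to 2*pi: ∫_{0}^{2*pi} (t**3) sin(t/2) dt = (16*pi*(-6 + pi**2)) - (0) = 16*pi*(-6 + pi**2).
Hence b_1 = (1/pi)·(16*pi*(-6 + pi**2)) = -96 + 16*pi**2.

-96 + 16*pi**2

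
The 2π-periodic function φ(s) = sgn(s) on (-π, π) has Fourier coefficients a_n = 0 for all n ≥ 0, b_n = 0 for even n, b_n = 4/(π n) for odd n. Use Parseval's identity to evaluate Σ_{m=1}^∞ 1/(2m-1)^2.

Parseval: Σ b_n^2 = (1/π) ∫_{-π}^{π} φ(s)^2 ds = 2.
Only odd n contribute, with b_n^2 = 16/(π^2 n^2), so Σ_{m≥1} 1/(2m-1)^2 = π^2·(2)/16 = pi**2/8.

pi**2/8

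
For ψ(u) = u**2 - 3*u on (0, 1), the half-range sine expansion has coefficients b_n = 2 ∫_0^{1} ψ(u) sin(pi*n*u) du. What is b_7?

4*(-49*pi**2 - 2)/(343*pi**3)

b_7 = 2 ∫_0^{1} (u**2 - 3*u) sin(7*pi*u) du.
Integrating by parts twice (tabular method), an antiderivative of (u**2 - 3*u) sin(7*pi*u) is -u**2*cos(7*pi*u)/(7*pi) + 2*u*sin(7*pi*u)/(49*pi**2) + 3*u*cos(7*pi*u)/(7*pi) - 3*sin(7*pi*u)/(49*pi**2) + 2*cos(7*pi*u)/(343*pi**3); evaluating from 0 to 1: ∫_{0}^{1} (u**2 - 3*u) sin(7*pi*u) du = (2*(-49*pi**2 - 1)/(343*pi**3)) - (2/(343*pi**3)) = 2*(-49*pi**2 - 2)/(343*pi**3).
Hence b_7 = 2·(2*(-49*pi**2 - 2)/(343*pi**3)) = 4*(-49*pi**2 - 2)/(343*pi**3).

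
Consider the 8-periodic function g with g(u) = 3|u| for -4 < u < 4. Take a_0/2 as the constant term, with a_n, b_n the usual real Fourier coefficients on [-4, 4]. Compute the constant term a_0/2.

6

a_0 = 1/4 ∫_{-4}^{4} g(u) du = 1/4 · (48) = 12.
So the constant term a_0/2 = 6.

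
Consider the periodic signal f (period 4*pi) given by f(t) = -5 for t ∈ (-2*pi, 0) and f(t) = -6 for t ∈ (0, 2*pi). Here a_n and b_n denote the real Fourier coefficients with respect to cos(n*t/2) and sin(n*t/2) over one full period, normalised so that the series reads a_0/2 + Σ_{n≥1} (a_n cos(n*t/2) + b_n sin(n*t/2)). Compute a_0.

-11

a_0 = (1/(2*pi)) ∫_{-2*pi}^{2*pi} f(t) dt = (1/(2*pi)) · (-22*pi) = -11.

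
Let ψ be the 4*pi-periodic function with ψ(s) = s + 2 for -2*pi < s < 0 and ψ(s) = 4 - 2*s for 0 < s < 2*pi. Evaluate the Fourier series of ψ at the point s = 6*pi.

s = 6*pi differs from s = 2*pi by 1 full period(s), and the series is 4*pi-periodic.
At s = 2*pi the one-sided limits are ψ(2*pi^-) = 4 - 4*pi and ψ(2*pi^+) = 2 - 2*pi.
By Dirichlet's theorem the series converges to their average, [(4 - 4*pi) + (2 - 2*pi)]/2 = 3 - 3*pi.

3 - 3*pi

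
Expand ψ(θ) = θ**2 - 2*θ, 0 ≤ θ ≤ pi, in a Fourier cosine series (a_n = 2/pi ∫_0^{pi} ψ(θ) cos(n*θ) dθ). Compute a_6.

1/9

a_6 = 2/pi ∫_0^{pi} (θ**2 - 2*θ) cos(6*θ) dθ.
Integrating by parts twice (tabular method), an antiderivative of (θ**2 - 2*θ) cos(6*θ) is θ**2*sin(6*θ)/6 - θ*sin(6*θ)/3 + θ*cos(6*θ)/18 - sin(6*θ)/108 - cos(6*θ)/18; evaluating from 0 to pi: ∫_{0}^{pi} (θ**2 - 2*θ) cos(6*θ) dθ = (-1/18 + pi/18) - (-1/18) = pi/18.
Hence a_6 = (2/pi)·(pi/18) = 1/9.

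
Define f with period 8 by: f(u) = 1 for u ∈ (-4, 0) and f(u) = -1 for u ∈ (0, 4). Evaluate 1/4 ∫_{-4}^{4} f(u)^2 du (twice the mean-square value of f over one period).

2

1/4 ∫_{-4}^{4} f(u)^2 du = 1/4 · (8) = 2.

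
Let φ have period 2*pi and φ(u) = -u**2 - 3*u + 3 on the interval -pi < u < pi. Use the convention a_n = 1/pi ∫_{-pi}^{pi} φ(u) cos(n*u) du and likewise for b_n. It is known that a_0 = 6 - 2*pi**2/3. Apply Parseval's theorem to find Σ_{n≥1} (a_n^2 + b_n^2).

Parseval: a_0^2/2 + Σ_{n≥1} (a_n^2+b_n^2) = 1/pi ∫_{-pi}^{pi} φ(u)^2 du = 18 + 2*pi**2 + 2*pi**4/5.
Subtract a_0^2/2 = 2*(9 - pi**2)**2/9: Σ (a_n^2+b_n^2) = pi**2*(8*pi**2/45 + 6).

pi**2*(8*pi**2/45 + 6)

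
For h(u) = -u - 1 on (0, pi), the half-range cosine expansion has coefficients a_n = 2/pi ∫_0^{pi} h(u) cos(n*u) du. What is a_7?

a_7 = 2/pi ∫_0^{pi} (-u - 1) cos(7*u) du.
Integrating by parts (boundary term plus one more integral), an antiderivative of (-u - 1) cos(7*u) is -u*sin(7*u)/7 - sin(7*u)/7 - cos(7*u)/49; evaluating from 0 to pi: ∫_{0}^{pi} (-u - 1) cos(7*u) du = (1/49) - (-1/49) = 2/49.
Hence a_7 = (2/pi)·(2/49) = 4/(49*pi).

4/(49*pi)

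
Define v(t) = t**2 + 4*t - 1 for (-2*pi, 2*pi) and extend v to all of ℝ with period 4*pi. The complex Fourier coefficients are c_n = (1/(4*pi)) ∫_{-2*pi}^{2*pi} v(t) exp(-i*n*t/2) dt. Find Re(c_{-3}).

-8/9

Since v is real-valued, Re(c_{-3}) = (1/(4*pi)) ∫_{-2*pi}^{2*pi} v(t) cos(-3*t/2) dt = a_{3}/2.
Integrating by parts twice (tabular method), an antiderivative of (t**2 + 4*t - 1) cos(-3*t/2) is 2*t**2*sin(3*t/2)/3 + 8*t*sin(3*t/2)/3 + 8*t*cos(3*t/2)/9 - 34*sin(3*t/2)/27 + 16*cos(3*t/2)/9; evaluating from -2*pi to 2*pi: ∫_{-2*pi}^{2*pi} (t**2 + 4*t - 1) cos(-3*t/2) dt = (-16*pi/9 - 16/9) - (-16/9 + 16*pi/9) = -32*pi/9.
Hence Re(c_{-3}) = (1/(4*pi))·(-32*pi/9) = -8/9.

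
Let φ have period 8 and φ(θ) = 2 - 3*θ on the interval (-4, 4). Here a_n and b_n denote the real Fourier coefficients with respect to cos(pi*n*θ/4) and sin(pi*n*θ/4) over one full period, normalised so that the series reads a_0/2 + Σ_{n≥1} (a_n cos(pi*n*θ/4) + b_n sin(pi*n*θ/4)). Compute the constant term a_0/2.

2

a_0 = 1/4 ∫_{-4}^{4} φ(θ) dθ = 1/4 · (16) = 4.
So the constant term a_0/2 = 2.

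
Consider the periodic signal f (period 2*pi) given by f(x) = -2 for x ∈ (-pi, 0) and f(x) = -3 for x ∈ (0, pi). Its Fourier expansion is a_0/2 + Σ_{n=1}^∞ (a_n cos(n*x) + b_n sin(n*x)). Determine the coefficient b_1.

b_1 = 1/pi ∫_{-pi}^{pi} f(x) sin(x) dx.
Split the integral at the breakpoints.
Directly, an antiderivative of (-2) sin(x) is 2*cos(x); evaluating from -pi to 0: ∫_{-pi}^{0} (-2) sin(x) dx = (2) - (-2) = 4.
Directly, an antiderivative of (-3) sin(x) is 3*cos(x); evaluating from 0 to pi: ∫_{0}^{pi} (-3) sin(x) dx = (-3) - (3) = -6.
Summing the pieces and multiplying by (1/pi) gives b_1 = -2/pi.

-2/pi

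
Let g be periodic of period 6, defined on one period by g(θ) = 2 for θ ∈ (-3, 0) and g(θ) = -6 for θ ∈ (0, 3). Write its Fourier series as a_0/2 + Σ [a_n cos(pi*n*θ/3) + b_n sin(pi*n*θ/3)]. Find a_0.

a_0 = 1/3 ∫_{-3}^{3} g(θ) dθ = 1/3 · (-12) = -4.

-4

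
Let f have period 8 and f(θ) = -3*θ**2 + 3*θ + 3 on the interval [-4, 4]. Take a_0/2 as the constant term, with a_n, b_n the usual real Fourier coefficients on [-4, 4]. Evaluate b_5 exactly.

b_5 = 1/4 ∫_{-4}^{4} f(θ) sin(5*pi*θ/4) dθ.
Integrating by parts twice (tabular method), an antiderivative of (-3*θ**2 + 3*θ + 3) sin(5*pi*θ/4) is 12*θ**2*cos(5*pi*θ/4)/(5*pi) - 96*θ*sin(5*pi*θ/4)/(25*pi**2) - 12*θ*cos(5*pi*θ/4)/(5*pi) + 48*sin(5*pi*θ/4)/(25*pi**2) - 12*cos(5*pi*θ/4)/(5*pi) - 384*cos(5*pi*θ/4)/(125*pi**3); evaluating from -4 to 4: ∫_{-4}^{4} (-3*θ**2 + 3*θ + 3) sin(5*pi*θ/4) dθ = (12*(32 - 275*pi**2)/(125*pi**3)) - (12*(32 - 475*pi**2)/(125*pi**3)) = 96/(5*pi).
Hence b_5 = (1/4)·(96/(5*pi)) = 24/(5*pi).

24/(5*pi)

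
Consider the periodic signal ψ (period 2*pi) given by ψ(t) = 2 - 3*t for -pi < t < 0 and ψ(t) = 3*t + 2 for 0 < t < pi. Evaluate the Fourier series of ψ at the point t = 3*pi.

t = 3*pi differs from t = -pi by 2 full period(s), and the series is 2*pi-periodic.
ψ is continuous at t = -pi with value 2 + 3*pi, so the series converges to 2 + 3*pi there.

2 + 3*pi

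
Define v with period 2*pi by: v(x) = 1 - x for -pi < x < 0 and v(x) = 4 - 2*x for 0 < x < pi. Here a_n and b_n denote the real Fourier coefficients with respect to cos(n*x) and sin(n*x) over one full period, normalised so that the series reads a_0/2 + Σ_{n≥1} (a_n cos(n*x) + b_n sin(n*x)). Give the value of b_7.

3*(2 - pi)/(7*pi)

b_7 = 1/pi ∫_{-pi}^{pi} v(x) sin(7*x) dx.
Split the integral at the breakpoints.
Integrating by parts (boundary term plus one more integral), an antiderivative of (1 - x) sin(7*x) is x*cos(7*x)/7 - sin(7*x)/49 - cos(7*x)/7; evaluating from -pi to 0: ∫_{-pi}^{0} (1 - x) sin(7*x) dx = (-1/7) - (1/7 + pi/7) = -pi/7 - 2/7.
Integrating by parts (boundary term plus one more integral), an antiderivative of (4 - 2*x) sin(7*x) is 2*x*cos(7*x)/7 - 2*sin(7*x)/49 - 4*cos(7*x)/7; evaluating from 0 to pi: ∫_{0}^{pi} (4 - 2*x) sin(7*x) dx = (4/7 - 2*pi/7) - (-4/7) = 8/7 - 2*pi/7.
Summing the pieces and multiplying by (1/pi) gives b_7 = 3*(2 - pi)/(7*pi).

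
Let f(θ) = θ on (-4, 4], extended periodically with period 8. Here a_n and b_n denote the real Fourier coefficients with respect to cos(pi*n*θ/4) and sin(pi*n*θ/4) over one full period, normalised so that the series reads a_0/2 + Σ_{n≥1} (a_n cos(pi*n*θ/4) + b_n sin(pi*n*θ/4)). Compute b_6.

-4/(3*pi)

b_6 = 1/4 ∫_{-4}^{4} f(θ) sin(3*pi*θ/2) dθ.
f is odd and sin(3*pi*θ/2) is odd, so the integrand is even and b_6 = 1/2 ∫_0^{4} f(θ) sin(3*pi*θ/2) dθ.
Integrating by parts (boundary term plus one more integral), an antiderivative of (θ) sin(3*pi*θ/2) is -2*θ*cos(3*pi*θ/2)/(3*pi) + 4*sin(3*pi*θ/2)/(9*pi**2); evaluating from 0 to 4: ∫_{0}^{4} (θ) sin(3*pi*θ/2) dθ = (-8/(3*pi)) - (0) = -8/(3*pi).
Hence b_6 = (1/2)·(-8/(3*pi)) = -4/(3*pi).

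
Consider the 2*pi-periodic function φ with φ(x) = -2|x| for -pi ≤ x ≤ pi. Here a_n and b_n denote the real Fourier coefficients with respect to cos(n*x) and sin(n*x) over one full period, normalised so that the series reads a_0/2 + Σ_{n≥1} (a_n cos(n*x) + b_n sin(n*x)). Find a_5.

8/(25*pi)

a_5 = 1/pi ∫_{-pi}^{pi} φ(x) cos(5*x) dx.
φ is even and cos(5*x) is even, so the integrand is even and a_5 = 2/pi ∫_0^{pi} φ(x) cos(5*x) dx.
Integrating by parts (boundary term plus one more integral), an antiderivative of (-2*x) cos(5*x) is -2*x*sin(5*x)/5 - 2*cos(5*x)/25; evaluating from 0 to pi: ∫_{0}^{pi} (-2*x) cos(5*x) dx = (2/25) - (-2/25) = 4/25.
Hence a_5 = (2/pi)·(4/25) = 8/(25*pi).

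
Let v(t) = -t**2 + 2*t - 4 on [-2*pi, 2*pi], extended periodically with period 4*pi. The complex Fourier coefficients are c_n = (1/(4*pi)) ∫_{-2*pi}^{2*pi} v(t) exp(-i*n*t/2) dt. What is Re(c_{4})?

Since v is real-valued, Re(c_{4}) = (1/(4*pi)) ∫_{-2*pi}^{2*pi} v(t) cos(2*t) dt = a_{4}/2.
Integrating by parts twice (tabular method), an antiderivative of (-t**2 + 2*t - 4) cos(2*t) is -t**2*sin(2*t)/2 + t*sin(2*t) - t*cos(2*t)/2 - 7*sin(2*t)/4 + cos(2*t)/2; evaluating from -2*pi to 2*pi: ∫_{-2*pi}^{2*pi} (-t**2 + 2*t - 4) cos(2*t) dt = (1/2 - pi) - (1/2 + pi) = -2*pi.
Hence Re(c_{4}) = (1/(4*pi))·(-2*pi) = -1/2.

-1/2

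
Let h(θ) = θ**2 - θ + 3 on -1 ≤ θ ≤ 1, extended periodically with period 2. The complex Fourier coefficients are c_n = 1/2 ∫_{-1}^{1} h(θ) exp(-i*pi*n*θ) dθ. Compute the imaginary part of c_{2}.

Since h is real-valued, Im(c_{2}) = -1/2 ∫_{-1}^{1} h(θ) sin(2*pi*θ) dθ = -b_{2}/2.
Integrating by parts twice (tabular method), an antiderivative of (θ**2 - θ + 3) sin(2*pi*θ) is -θ**2*cos(2*pi*θ)/(2*pi) + θ*sin(2*pi*θ)/(2*pi**2) + θ*cos(2*pi*θ)/(2*pi) - sin(2*pi*θ)/(4*pi**2) - 3*cos(2*pi*θ)/(2*pi) + cos(2*pi*θ)/(4*pi**3); evaluating from -1 to 1: ∫_{-1}^{1} (θ**2 - θ + 3) sin(2*pi*θ) dθ = ((1 - 6*pi**2)/(4*pi**3)) - ((1 - 10*pi**2)/(4*pi**3)) = 1/pi.
Hence Im(c_{2}) = (-1/2)·(1/pi) = -1/(2*pi).

-1/(2*pi)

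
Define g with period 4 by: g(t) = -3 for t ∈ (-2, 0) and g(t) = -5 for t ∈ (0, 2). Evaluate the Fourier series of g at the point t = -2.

At t = -2 the one-sided limits are g(-2^-) = -5 and g(-2^+) = -3.
By Dirichlet's theorem the series converges to their average, [(-5) + (-3)]/2 = -4.

-4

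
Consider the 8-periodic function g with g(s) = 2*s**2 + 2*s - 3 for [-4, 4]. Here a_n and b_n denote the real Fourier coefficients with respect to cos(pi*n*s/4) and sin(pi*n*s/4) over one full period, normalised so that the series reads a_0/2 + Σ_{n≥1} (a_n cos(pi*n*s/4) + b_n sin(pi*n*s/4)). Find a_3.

a_3 = 1/4 ∫_{-4}^{4} g(s) cos(3*pi*s/4) ds.
Integrating by parts twice (tabular method), an antiderivative of (2*s**2 + 2*s - 3) cos(3*pi*s/4) is 8*s**2*sin(3*pi*s/4)/(3*pi) + 8*s*sin(3*pi*s/4)/(3*pi) + 64*s*cos(3*pi*s/4)/(9*pi**2) - 4*sin(3*pi*s/4)/pi - 256*sin(3*pi*s/4)/(27*pi**3) + 32*cos(3*pi*s/4)/(9*pi**2); evaluating from -4 to 4: ∫_{-4}^{4} (2*s**2 + 2*s - 3) cos(3*pi*s/4) ds = (-32/pi**2) - (224/(9*pi**2)) = -512/(9*pi**2).
Hence a_3 = (1/4)·(-512/(9*pi**2)) = -128/(9*pi**2).

-128/(9*pi**2)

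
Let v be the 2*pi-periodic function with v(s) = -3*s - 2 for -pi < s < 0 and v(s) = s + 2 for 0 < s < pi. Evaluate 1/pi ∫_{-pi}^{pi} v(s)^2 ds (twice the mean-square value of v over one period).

-4*pi + 8 + 10*pi**2/3

1/pi ∫_{-pi}^{pi} v(s)^2 ds = 1/pi · (2*pi*(-6*pi + 12 + 5*pi**2)/3) = -4*pi + 8 + 10*pi**2/3.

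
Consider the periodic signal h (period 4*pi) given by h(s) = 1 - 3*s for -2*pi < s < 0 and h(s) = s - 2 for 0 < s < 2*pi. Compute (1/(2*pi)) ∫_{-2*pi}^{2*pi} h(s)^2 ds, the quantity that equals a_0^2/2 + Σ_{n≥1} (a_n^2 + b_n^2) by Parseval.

(1/(2*pi)) ∫_{-2*pi}^{2*pi} h(s)^2 ds = (1/(2*pi)) · (2*pi*(15 + 6*pi + 40*pi**2)/3) = 5 + 2*pi + 40*pi**2/3.

5 + 2*pi + 40*pi**2/3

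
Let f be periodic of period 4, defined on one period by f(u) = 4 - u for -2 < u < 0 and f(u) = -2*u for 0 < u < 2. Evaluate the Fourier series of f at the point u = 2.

At u = 2 the one-sided limits are f(2^-) = -4 and f(2^+) = 6.
By Dirichlet's theorem the series converges to their average, [(-4) + (6)]/2 = 1.

1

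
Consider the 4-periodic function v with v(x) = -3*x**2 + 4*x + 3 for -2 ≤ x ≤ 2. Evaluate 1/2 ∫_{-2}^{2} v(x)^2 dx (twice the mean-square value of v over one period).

1/2 ∫_{-2}^{2} v(x)^2 dx = 1/2 · (2108/15) = 1054/15.

1054/15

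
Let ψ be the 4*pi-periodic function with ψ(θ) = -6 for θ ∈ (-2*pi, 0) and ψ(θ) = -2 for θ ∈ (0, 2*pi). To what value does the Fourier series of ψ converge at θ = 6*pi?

θ = 6*pi differs from θ = -2*pi by 2 full period(s), and the series is 4*pi-periodic.
At θ = -2*pi the one-sided limits are ψ(-2*pi^-) = -2 and ψ(-2*pi^+) = -6.
By Dirichlet's theorem the series converges to their average, [(-2) + (-6)]/2 = -4.

-4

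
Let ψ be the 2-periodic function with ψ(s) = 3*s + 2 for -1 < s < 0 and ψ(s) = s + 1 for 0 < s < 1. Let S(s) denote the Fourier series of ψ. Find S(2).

s = 2 differs from s = 0 by 1 full period(s), and the series is 2-periodic.
At s = 0 the one-sided limits are ψ(0^-) = 2 and ψ(0^+) = 1.
By Dirichlet's theorem the series converges to their average, [(2) + (1)]/2 = 3/2.

3/2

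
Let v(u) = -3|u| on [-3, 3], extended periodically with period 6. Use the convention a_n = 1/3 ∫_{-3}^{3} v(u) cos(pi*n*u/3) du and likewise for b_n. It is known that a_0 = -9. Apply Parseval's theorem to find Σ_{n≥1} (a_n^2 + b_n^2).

Parseval: a_0^2/2 + Σ_{n≥1} (a_n^2+b_n^2) = 1/3 ∫_{-3}^{3} v(u)^2 du = 54.
Subtract a_0^2/2 = 81/2: Σ (a_n^2+b_n^2) = 27/2.

27/2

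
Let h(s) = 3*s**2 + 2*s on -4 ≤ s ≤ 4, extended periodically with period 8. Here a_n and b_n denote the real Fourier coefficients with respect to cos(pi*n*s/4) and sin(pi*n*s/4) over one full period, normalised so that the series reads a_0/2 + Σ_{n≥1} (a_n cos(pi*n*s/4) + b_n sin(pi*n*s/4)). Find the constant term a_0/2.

16

a_0 = 1/4 ∫_{-4}^{4} h(s) ds = 1/4 · (128) = 32.
So the constant term a_0/2 = 16.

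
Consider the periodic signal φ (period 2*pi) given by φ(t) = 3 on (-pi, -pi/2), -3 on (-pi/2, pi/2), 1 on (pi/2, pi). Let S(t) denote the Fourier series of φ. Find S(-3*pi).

2

t = -3*pi differs from t = pi by -2 full period(s), and the series is 2*pi-periodic.
At t = pi the one-sided limits are φ(pi^-) = 1 and φ(pi^+) = 3.
By Dirichlet's theorem the series converges to their average, [(1) + (3)]/2 = 2.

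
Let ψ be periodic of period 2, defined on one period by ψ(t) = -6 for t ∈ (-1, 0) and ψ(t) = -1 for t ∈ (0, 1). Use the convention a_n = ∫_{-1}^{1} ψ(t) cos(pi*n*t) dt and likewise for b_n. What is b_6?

0

b_6 = ∫_{-1}^{1} ψ(t) sin(6*pi*t) dt.
Split the integral at the breakpoints.
Directly, an antiderivative of (-6) sin(6*pi*t) is cos(6*pi*t)/pi; evaluating from -1 to 0: ∫_{-1}^{0} (-6) sin(6*pi*t) dt = (1/pi) - (1/pi) = 0.
Directly, an antiderivative of (-1) sin(6*pi*t) is cos(6*pi*t)/(6*pi); evaluating from 0 to 1: ∫_{0}^{1} (-1) sin(6*pi*t) dt = (1/(6*pi)) - (1/(6*pi)) = 0.
Summing the pieces gives b_6 = 0.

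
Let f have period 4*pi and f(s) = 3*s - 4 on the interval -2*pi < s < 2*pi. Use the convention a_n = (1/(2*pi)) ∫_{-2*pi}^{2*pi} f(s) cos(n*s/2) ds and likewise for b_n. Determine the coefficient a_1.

0

a_1 = (1/(2*pi)) ∫_{-2*pi}^{2*pi} f(s) cos(s/2) ds.
Integrating by parts (boundary term plus one more integral), an antiderivative of (3*s - 4) cos(s/2) is 6*s*sin(s/2) - 8*sin(s/2) + 12*cos(s/2); evaluating from -2*pi to 2*pi: ∫_{-2*pi}^{2*pi} (3*s - 4) cos(s/2) ds = (-12) - (-12) = 0.
Hence a_1 = (1/(2*pi))·(0) = 0.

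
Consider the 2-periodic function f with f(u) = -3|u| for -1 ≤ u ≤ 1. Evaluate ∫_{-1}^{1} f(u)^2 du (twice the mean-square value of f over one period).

6

∫_{-1}^{1} f(u)^2 du = 6.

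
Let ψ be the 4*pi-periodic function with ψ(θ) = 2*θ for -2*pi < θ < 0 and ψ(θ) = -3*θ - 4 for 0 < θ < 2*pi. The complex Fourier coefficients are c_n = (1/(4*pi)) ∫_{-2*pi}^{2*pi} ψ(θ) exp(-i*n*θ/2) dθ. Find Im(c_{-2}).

1/2

Since ψ is real-valued, Im(c_{-2}) = -(1/(4*pi)) ∫_{-2*pi}^{2*pi} ψ(θ) sin(-θ) dθ = b_{2}/2.
Split the integral at the breakpoints.
Integrating by parts (boundary term plus one more integral), an antiderivative of (2*θ) sin(-θ) is 2*θ*cos(θ) - 2*sin(θ); evaluating from -2*pi to 0: ∫_{-2*pi}^{0} (2*θ) sin(-θ) dθ = (0) - (-4*pi) = 4*pi.
Integrating by parts (boundary term plus one more integral), an antiderivative of (-3*θ - 4) sin(-θ) is -3*θ*cos(θ) + 3*sin(θ) - 4*cos(θ); evaluating from 0 to 2*pi: ∫_{0}^{2*pi} (-3*θ - 4) sin(-θ) dθ = (-6*pi - 4) - (-4) = -6*pi.
So ∫_{-2*pi}^{2*pi} ψ(θ) sin(-θ) dθ = -2*pi.
Hence Im(c_{-2}) = (-1/(4*pi))·(-2*pi) = 1/2.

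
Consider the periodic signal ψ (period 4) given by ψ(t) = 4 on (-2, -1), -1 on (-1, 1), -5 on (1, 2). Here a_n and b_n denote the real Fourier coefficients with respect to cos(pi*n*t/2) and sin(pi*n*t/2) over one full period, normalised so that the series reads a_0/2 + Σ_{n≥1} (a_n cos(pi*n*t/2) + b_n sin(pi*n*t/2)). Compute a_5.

a_5 = 1/2 ∫_{-2}^{2} ψ(t) cos(5*pi*t/2) dt.
Split the integral at the breakpoints.
Directly, an antiderivative of (4) cos(5*pi*t/2) is 8*sin(5*pi*t/2)/(5*pi); evaluating from -2 to -1: ∫_{-2}^{-1} (4) cos(5*pi*t/2) dt = (-8/(5*pi)) - (0) = -8/(5*pi).
Directly, an antiderivative of (-1) cos(5*pi*t/2) is -2*sin(5*pi*t/2)/(5*pi); evaluating from -1 to 1: ∫_{-1}^{1} (-1) cos(5*pi*t/2) dt = (-2/(5*pi)) - (2/(5*pi)) = -4/(5*pi).
Directly, an antiderivative of (-5) cos(5*pi*t/2) is -2*sin(5*pi*t/2)/pi; evaluating from 1 to 2: ∫_{1}^{2} (-5) cos(5*pi*t/2) dt = (0) - (-2/pi) = 2/pi.
Summing the pieces and multiplying by (1/2) gives a_5 = -1/(5*pi).

-1/(5*pi)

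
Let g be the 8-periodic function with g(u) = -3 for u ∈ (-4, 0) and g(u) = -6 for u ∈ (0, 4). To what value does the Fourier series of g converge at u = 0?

At u = 0 the one-sided limits are g(0^-) = -3 and g(0^+) = -6.
By Dirichlet's theorem the series converges to their average, [(-3) + (-6)]/2 = -9/2.

-9/2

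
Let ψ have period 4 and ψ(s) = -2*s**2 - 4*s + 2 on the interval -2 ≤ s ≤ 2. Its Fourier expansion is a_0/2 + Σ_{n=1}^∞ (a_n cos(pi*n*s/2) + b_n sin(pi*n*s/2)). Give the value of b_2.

b_2 = 1/2 ∫_{-2}^{2} ψ(s) sin(pi*s) ds.
Integrating by parts twice (tabular method), an antiderivative of (-2*s**2 - 4*s + 2) sin(pi*s) is 2*s**2*cos(pi*s)/pi - 4*s*sin(pi*s)/pi**2 + 4*s*cos(pi*s)/pi - 4*sin(pi*s)/pi**2 - 2*cos(pi*s)/pi - 4*cos(pi*s)/pi**3; evaluating from -2 to 2: ∫_{-2}^{2} (-2*s**2 - 4*s + 2) sin(pi*s) ds = (-4/pi**3 + 14/pi) - (-2/pi - 4/pi**3) = 16/pi.
Hence b_2 = (1/2)·(16/pi) = 8/pi.

8/pi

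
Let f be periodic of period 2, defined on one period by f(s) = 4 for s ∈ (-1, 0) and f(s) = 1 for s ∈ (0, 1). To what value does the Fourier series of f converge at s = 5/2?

s = 5/2 differs from s = 1/2 by 1 full period(s), and the series is 2-periodic.
f is continuous at s = 1/2 with value 1, so the series converges to 1 there.

1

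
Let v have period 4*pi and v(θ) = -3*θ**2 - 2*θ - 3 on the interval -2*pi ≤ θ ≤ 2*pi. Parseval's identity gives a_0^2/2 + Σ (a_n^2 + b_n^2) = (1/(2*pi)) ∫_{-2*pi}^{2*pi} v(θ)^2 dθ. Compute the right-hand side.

18 + 176*pi**2/3 + 288*pi**4/5

(1/(2*pi)) ∫_{-2*pi}^{2*pi} v(θ)^2 dθ = (1/(2*pi)) · (4*pi*(135 + 440*pi**2 + 432*pi**4)/15) = 18 + 176*pi**2/3 + 288*pi**4/5.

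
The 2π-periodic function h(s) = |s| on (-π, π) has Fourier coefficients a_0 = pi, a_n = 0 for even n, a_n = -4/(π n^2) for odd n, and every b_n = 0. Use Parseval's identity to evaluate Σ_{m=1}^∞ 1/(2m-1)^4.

pi**4/96

Parseval: a_0^2/2 + Σ a_n^2 = (1/π) ∫_{-π}^{π} h(s)^2 ds = 2*pi**2/3.
Subtract a_0^2/2 = pi**2/2: Σ a_n^2 = pi**2/6.
Only odd n contribute, with a_n^2 = 16/(π^2 n^4), so Σ_{m≥1} 1/(2m-1)^4 = π^2·(pi**2/6)/16 = pi**4/96.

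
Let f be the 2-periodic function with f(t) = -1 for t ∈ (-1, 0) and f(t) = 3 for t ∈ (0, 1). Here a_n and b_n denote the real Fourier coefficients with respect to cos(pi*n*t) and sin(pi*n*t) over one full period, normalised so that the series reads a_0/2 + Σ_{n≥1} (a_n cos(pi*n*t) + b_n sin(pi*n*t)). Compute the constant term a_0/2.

a_0 = ∫_{-1}^{1} f(t) dt = 2.
So the constant term a_0/2 = 1.

1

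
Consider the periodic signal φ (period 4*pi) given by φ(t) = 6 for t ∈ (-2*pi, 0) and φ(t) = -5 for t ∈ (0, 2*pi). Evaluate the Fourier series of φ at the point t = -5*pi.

6

t = -5*pi differs from t = -pi by -1 full period(s), and the series is 4*pi-periodic.
φ is continuous at t = -pi with value 6, so the series converges to 6 there.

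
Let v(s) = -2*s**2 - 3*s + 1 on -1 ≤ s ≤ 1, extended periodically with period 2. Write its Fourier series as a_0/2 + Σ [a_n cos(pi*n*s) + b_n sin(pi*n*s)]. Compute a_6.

a_6 = ∫_{-1}^{1} v(s) cos(6*pi*s) ds.
Integrating by parts twice (tabular method), an antiderivative of (-2*s**2 - 3*s + 1) cos(6*pi*s) is -s**2*sin(6*pi*s)/(3*pi) - s*sin(6*pi*s)/(2*pi) - s*cos(6*pi*s)/(9*pi**2) + sin(6*pi*s)/(54*pi**3) + sin(6*pi*s)/(6*pi) - cos(6*pi*s)/(12*pi**2); evaluating from -1 to 1: ∫_{-1}^{1} (-2*s**2 - 3*s + 1) cos(6*pi*s) ds = (-7/(36*pi**2)) - (1/(36*pi**2)) = -2/(9*pi**2).
Hence a_6 = -2/(9*pi**2).

-2/(9*pi**2)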